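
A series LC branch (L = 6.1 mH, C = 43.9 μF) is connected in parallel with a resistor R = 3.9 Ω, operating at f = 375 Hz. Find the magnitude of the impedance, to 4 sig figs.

3.003 Ω

ω = 2πf = 2356 rad/s
X_L = ωL = 14.37 Ω
X_C = 1/(ωC) = 9.668 Ω
Branch 1: Z₁ = R = 3.900 Ω
Branch 2 (series LC): Z₂ = j(X_L − X_C) = j4.705 Ω
Parallel: Z = Z₁Z₂/(Z₁+Z₂), |Z| = 3.003 Ω, ∠Z = 39.66°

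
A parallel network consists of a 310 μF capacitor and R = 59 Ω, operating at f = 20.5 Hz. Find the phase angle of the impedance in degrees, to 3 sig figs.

ω = 2πf = 128.8 rad/s
X_C = 1/(ωC) = 25.0 Ω
Parallel: admittances add. Y = 1/R + jωC
Y = (0.0169 + j0.0399) S
|Y| = 0.0434 S → |Z| = 1/|Y| = 23.1 Ω, ∠Z = −∠Y = -67.0°

-67.0°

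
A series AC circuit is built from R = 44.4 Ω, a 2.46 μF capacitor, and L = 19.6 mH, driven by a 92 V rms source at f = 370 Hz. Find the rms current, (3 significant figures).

ω = 2πf = 2325 rad/s
X_L = ωL = 45.6 Ω
X_C = 1/(ωC) = 175 Ω
Net reactance X = X_L − X_C = -129 Ω
Z = 44.4 − j129 Ω
|Z| = √(44.4² + 129²) = 137 Ω
I = V/|Z| = 92/137 = 673 mA

673 mA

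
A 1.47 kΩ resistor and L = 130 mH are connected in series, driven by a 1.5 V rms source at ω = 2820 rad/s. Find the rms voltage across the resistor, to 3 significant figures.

1.46 V

X_L = ωL = 367 Ω
Z = 1470 + j367 Ω
|Z| = √(1470² + 367²) = 1520 Ω
I = V/|Z| = 990 μA
V_R = I·|Z_R| = 0.000990 × 1470 = 1.46 V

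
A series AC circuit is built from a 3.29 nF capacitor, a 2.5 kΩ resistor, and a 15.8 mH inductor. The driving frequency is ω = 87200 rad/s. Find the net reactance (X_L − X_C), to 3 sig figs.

X_L = ωL = 1380 Ω
X_C = 1/(ωC) = 3490 Ω
X = 1380 − 3490 = -2110 Ω

-2110 Ω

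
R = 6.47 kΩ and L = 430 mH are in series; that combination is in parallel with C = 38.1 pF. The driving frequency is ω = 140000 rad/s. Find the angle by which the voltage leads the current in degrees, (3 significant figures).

X_L = ωL = 60200 Ω
X_C = 1/(ωC) = 187000 Ω
Branch 1 (R+jX_L): Z₁ = 6470 + j60200 Ω, |Z₁| = 60500 Ω
Branch 2 (−jX_C): Z₂ = −j187000 Ω
Parallel: Z = Z₁Z₂/(Z₁+Z₂), |Z| = 89100 Ω, ∠Z = 81.0°

81.0°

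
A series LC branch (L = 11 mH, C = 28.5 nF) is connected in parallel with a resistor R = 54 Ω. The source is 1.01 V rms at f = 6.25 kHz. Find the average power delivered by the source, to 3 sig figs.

18.9 mW

ω = 2πf = 39270 rad/s
X_L = ωL = 432 Ω
X_C = 1/(ωC) = 894 Ω
Branch 1: Z₁ = R = 54.0 Ω
Branch 2 (series LC): Z₂ = j(X_L − X_C) = −j462 Ω
Parallel: Z = Z₁Z₂/(Z₁+Z₂), |Z| = 53.6 Ω, ∠Z = -6.67°
I = V/|Z| = 18.8 mA
P = VI cos φ = 1.01 × 0.0188 × cos(-6.67°) = 18.9 mW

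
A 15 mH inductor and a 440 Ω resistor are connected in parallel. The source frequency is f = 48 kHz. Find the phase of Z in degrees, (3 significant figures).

5.56°

ω = 2πf = 301600 rad/s
X_L = ωL = 4520 Ω
Parallel: admittances add. Y = 1/R + 1/(jωL)
Y = (0.00227 − j0.000221) S
|Y| = 0.00228 S → |Z| = 1/|Y| = 438 Ω, ∠Z = −∠Y = 5.56°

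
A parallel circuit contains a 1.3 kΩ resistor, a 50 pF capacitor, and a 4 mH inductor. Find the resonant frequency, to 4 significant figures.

355.9 kHz

ω₀ = 1/√(LC) = 1/√(0.004 × 5e-11) = 2.236e+06 rad/s
f₀ = ω₀/(2π) = 355.9 kHz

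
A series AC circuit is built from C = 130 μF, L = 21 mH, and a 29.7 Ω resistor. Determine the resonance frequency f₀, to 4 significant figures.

96.32 Hz

ω₀ = 1/√(LC) = 1/√(0.021 × 0.00013) = 605.2 rad/s
f₀ = ω₀/(2π) = 96.32 Hz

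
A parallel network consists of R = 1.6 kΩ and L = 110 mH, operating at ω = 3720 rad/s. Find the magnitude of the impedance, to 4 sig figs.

396.4 Ω

X_L = ωL = 409.2 Ω
Parallel: admittances add. Y = 1/R + 1/(jωL)
Y = (0.0006250 − j0.002444) S
|Y| = 0.002522 S → |Z| = 1/|Y| = 396.4 Ω, ∠Z = −∠Y = 75.65°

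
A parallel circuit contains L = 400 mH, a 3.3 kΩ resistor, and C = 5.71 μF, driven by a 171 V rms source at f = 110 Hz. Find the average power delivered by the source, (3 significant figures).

8.86 W

ω = 2πf = 691.2 rad/s
X_L = ωL = 276 Ω
X_C = 1/(ωC) = 253 Ω
Parallel: admittances add. Y = 1/R + 1/(jωL) + jωC
Y = (0.000303 + j0.000329) S
|Y| = 0.000448 S → |Z| = 1/|Y| = 2230 Ω, ∠Z = −∠Y = -47.4°
I = V/|Z| = 76.5 mA
P = VI cos φ = 171 × 0.0765 × cos(-47.4°) = 8.86 W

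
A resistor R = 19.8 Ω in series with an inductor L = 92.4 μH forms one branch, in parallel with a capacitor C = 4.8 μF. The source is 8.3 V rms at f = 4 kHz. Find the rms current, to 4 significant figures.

1.039 A

ω = 2πf = 25130 rad/s
X_L = ωL = 2.322 Ω
X_C = 1/(ωC) = 8.289 Ω
Branch 1 (R+jX_L): Z₁ = 19.80 + j2.322 Ω, |Z₁| = 19.94 Ω
Branch 2 (−jX_C): Z₂ = −j8.289 Ω
Parallel: Z = Z₁Z₂/(Z₁+Z₂), |Z| = 7.991 Ω, ∠Z = -66.54°
I = V/|Z| = 8.3/7.991 = 1.039 A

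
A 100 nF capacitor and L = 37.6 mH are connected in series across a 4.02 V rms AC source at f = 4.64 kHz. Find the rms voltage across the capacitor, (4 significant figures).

1.831 V

ω = 2πf = 29150 rad/s
X_L = ωL = 1096 Ω
X_C = 1/(ωC) = 343.0 Ω
Net reactance X = X_L − X_C = 753.2 Ω
Z = j753.2 Ω
|Z| = √(0² + 753.2²) = 753.2 Ω
I = V/|Z| = 5.337 mA
V_C = I·|Z_C| = 0.005337 × 343.0 = 1.831 V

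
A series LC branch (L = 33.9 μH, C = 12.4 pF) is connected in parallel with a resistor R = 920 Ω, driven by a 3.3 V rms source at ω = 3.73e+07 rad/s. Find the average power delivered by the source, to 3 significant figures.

11.8 mW

X_L = ωL = 1260 Ω
X_C = 1/(ωC) = 2160 Ω
Branch 1: Z₁ = R = 920 Ω
Branch 2 (series LC): Z₂ = j(X_L − X_C) = −j898 Ω
Parallel: Z = Z₁Z₂/(Z₁+Z₂), |Z| = 642 Ω, ∠Z = -45.7°
I = V/|Z| = 5.14 mA
P = VI cos φ = 3.3 × 0.00514 × cos(-45.7°) = 11.8 mW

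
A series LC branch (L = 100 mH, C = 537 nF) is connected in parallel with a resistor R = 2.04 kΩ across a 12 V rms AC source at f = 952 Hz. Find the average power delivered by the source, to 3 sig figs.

70.6 mW

ω = 2πf = 5982 rad/s
X_L = ωL = 598 Ω
X_C = 1/(ωC) = 311 Ω
Branch 1: Z₁ = R = 2040 Ω
Branch 2 (series LC): Z₂ = j(X_L − X_C) = j287 Ω
Parallel: Z = Z₁Z₂/(Z₁+Z₂), |Z| = 284 Ω, ∠Z = 82.0°
I = V/|Z| = 42.2 mA
P = VI cos φ = 12 × 0.0422 × cos(82.0°) = 70.6 mW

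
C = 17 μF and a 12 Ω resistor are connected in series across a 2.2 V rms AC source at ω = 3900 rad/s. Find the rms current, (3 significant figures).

X_C = 1/(ωC) = 15.1 Ω
Z = 12.0 − j15.1 Ω
|Z| = √(12.0² + 15.1²) = 19.3 Ω
I = V/|Z| = 2.2/19.3 = 114 mA

114 mA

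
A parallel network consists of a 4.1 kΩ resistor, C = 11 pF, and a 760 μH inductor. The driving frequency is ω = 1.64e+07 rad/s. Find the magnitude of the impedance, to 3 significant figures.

3790 Ω

X_L = ωL = 12500 Ω
X_C = 1/(ωC) = 5540 Ω
Parallel: admittances add. Y = 1/R + 1/(jωL) + jωC
Y = (0.000244 + j0.000100) S
|Y| = 0.000264 S → |Z| = 1/|Y| = 3790 Ω, ∠Z = −∠Y = -22.3°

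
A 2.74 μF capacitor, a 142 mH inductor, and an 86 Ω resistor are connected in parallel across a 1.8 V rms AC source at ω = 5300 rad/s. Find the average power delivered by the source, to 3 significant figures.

37.7 mW

X_L = ωL = 753 Ω
X_C = 1/(ωC) = 68.9 Ω
Parallel: admittances add. Y = 1/R + 1/(jωL) + jωC
Y = (0.0116 + j0.0132) S
|Y| = 0.0176 S → |Z| = 1/|Y| = 56.9 Ω, ∠Z = −∠Y = -48.6°
I = V/|Z| = 31.7 mA
P = VI cos φ = 1.8 × 0.0317 × cos(-48.6°) = 37.7 mW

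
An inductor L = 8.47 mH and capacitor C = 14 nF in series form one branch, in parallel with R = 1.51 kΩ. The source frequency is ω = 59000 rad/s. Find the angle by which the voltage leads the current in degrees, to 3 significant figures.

X_L = ωL = 500 Ω
X_C = 1/(ωC) = 1210 Ω
Branch 1: Z₁ = R = 1510 Ω
Branch 2 (series LC): Z₂ = j(X_L − X_C) = −j711 Ω
Parallel: Z = Z₁Z₂/(Z₁+Z₂), |Z| = 643 Ω, ∠Z = -64.8°

-64.8°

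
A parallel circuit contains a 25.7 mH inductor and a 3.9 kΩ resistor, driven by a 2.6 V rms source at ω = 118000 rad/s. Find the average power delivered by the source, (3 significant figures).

X_L = ωL = 3030 Ω
Parallel: admittances add. Y = 1/R + 1/(jωL)
Y = (0.000256 − j0.000330) S
|Y| = 0.000418 S → |Z| = 1/|Y| = 2390 Ω, ∠Z = −∠Y = 52.1°
I = V/|Z| = 1.09 mA
P = VI cos φ = 2.6 × 0.00109 × cos(52.1°) = 1.73 mW

1.73 mW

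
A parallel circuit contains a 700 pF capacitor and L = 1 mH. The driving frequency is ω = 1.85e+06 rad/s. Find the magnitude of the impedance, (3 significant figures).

1330 Ω

X_L = ωL = 1850 Ω
X_C = 1/(ωC) = 772 Ω
Parallel: admittances add. Y = 1/(jωL) + jωC
Y = (0 + j0.000754) S
|Y| = 0.000754 S → |Z| = 1/|Y| = 1330 Ω, ∠Z = −∠Y = -90.0°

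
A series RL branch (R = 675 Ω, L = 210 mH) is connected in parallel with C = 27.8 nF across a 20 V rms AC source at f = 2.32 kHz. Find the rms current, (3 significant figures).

2.32 mA

ω = 2πf = 14580 rad/s
X_L = ωL = 3060 Ω
X_C = 1/(ωC) = 2470 Ω
Branch 1 (R+jX_L): Z₁ = 675 + j3060 Ω, |Z₁| = 3130 Ω
Branch 2 (−jX_C): Z₂ = −j2470 Ω
Parallel: Z = Z₁Z₂/(Z₁+Z₂), |Z| = 8610 Ω, ∠Z = -53.8°
I = V/|Z| = 20/8610 = 2.32 mA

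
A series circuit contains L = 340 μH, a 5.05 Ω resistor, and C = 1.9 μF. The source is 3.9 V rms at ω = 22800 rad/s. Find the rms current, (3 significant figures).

242 mA

X_L = ωL = 7.75 Ω
X_C = 1/(ωC) = 23.1 Ω
Net reactance X = X_L − X_C = -15.3 Ω
Z = 5.05 − j15.3 Ω
|Z| = √(5.05² + 15.3²) = 16.1 Ω
I = V/|Z| = 3.9/16.1 = 242 mA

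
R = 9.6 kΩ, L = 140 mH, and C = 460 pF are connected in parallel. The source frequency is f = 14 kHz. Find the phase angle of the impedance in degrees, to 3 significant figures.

ω = 2πf = 87960 rad/s
X_L = ωL = 12300 Ω
X_C = 1/(ωC) = 24700 Ω
Parallel: admittances add. Y = 1/R + 1/(jωL) + jωC
Y = (0.000104 − j4.07e-05) S
|Y| = 0.000112 S → |Z| = 1/|Y| = 8940 Ω, ∠Z = −∠Y = 21.4°

21.4°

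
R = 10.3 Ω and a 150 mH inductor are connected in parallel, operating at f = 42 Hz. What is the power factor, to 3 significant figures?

ω = 2πf = 263.9 rad/s
X_L = ωL = 39.6 Ω
Parallel: admittances add. Y = 1/R + 1/(jωL)
Y = (0.0971 − j0.0253) S
|Y| = 0.100 S → |Z| = 1/|Y| = 9.97 Ω, ∠Z = −∠Y = 14.6°
cos φ = cos(14.6°) = 0.968

0.968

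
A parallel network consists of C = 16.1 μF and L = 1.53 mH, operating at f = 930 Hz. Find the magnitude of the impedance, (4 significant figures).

56.26 Ω

ω = 2πf = 5843 rad/s
X_L = ωL = 8.940 Ω
X_C = 1/(ωC) = 10.63 Ω
Parallel: admittances add. Y = 1/(jωL) + jωC
Y = (0 − j0.01777) S
|Y| = 0.01777 S → |Z| = 1/|Y| = 56.26 Ω, ∠Z = −∠Y = 90.00°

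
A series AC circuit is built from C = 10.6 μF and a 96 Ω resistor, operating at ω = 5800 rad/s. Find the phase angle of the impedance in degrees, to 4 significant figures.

X_C = 1/(ωC) = 16.27 Ω
Z = 96.00 − j16.27 Ω
|Z| = √(96.00² + 16.27²) = 97.37 Ω
∠Z = arctan(-16.27/96.00) = -9.616°

-9.616°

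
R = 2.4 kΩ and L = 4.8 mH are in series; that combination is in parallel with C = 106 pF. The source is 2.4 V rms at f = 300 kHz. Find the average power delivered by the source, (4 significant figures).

157.8 μW

ω = 2πf = 1.885e+06 rad/s
X_L = ωL = 9048 Ω
X_C = 1/(ωC) = 5005 Ω
Branch 1 (R+jX_L): Z₁ = 2400 + j9048 Ω, |Z₁| = 9361 Ω
Branch 2 (−jX_C): Z₂ = −j5005 Ω
Parallel: Z = Z₁Z₂/(Z₁+Z₂), |Z| = 9964 Ω, ∠Z = -74.16°
I = V/|Z| = 240.9 μA
P = VI cos φ = 2.4 × 0.0002409 × cos(-74.16°) = 157.8 μW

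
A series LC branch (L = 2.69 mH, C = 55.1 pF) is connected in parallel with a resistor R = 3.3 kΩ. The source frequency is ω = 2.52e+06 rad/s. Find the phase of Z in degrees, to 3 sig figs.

-82.7°

X_L = ωL = 6780 Ω
X_C = 1/(ωC) = 7200 Ω
Branch 1: Z₁ = R = 3300 Ω
Branch 2 (series LC): Z₂ = j(X_L − X_C) = −j423 Ω
Parallel: Z = Z₁Z₂/(Z₁+Z₂), |Z| = 420 Ω, ∠Z = -82.7°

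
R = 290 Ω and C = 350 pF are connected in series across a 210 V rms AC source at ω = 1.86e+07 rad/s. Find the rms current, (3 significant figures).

640 mA

X_C = 1/(ωC) = 154 Ω
Z = 290 − j154 Ω
|Z| = √(290² + 154²) = 328 Ω
I = V/|Z| = 210/328 = 640 mA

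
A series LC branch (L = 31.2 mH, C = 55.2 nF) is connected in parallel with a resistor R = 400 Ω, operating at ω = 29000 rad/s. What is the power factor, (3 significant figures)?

0.574

X_L = ωL = 905 Ω
X_C = 1/(ωC) = 625 Ω
Branch 1: Z₁ = R = 400 Ω
Branch 2 (series LC): Z₂ = j(X_L − X_C) = j280 Ω
Parallel: Z = Z₁Z₂/(Z₁+Z₂), |Z| = 229 Ω, ∠Z = 55.0°
cos φ = cos(55.0°) = 0.574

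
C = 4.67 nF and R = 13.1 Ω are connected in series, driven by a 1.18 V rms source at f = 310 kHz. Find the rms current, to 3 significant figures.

ω = 2πf = 1.948e+06 rad/s
X_C = 1/(ωC) = 110 Ω
Z = 13.1 − j110 Ω
|Z| = √(13.1² + 110²) = 111 Ω
I = V/|Z| = 1.18/111 = 10.7 mA

10.7 mA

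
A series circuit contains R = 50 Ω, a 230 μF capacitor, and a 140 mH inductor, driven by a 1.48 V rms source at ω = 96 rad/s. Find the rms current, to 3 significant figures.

X_L = ωL = 13.4 Ω
X_C = 1/(ωC) = 45.3 Ω
Net reactance X = X_L − X_C = -31.8 Ω
Z = 50.0 − j31.8 Ω
|Z| = √(50.0² + 31.8²) = 59.3 Ω
I = V/|Z| = 1.48/59.3 = 25.0 mA

25.0 mA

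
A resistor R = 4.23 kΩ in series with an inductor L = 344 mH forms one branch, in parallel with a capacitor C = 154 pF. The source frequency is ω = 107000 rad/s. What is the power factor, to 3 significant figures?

X_L = ωL = 36800 Ω
X_C = 1/(ωC) = 60700 Ω
Branch 1 (R+jX_L): Z₁ = 4230 + j36800 Ω, |Z₁| = 37100 Ω
Branch 2 (−jX_C): Z₂ = −j60700 Ω
Parallel: Z = Z₁Z₂/(Z₁+Z₂), |Z| = 92700 Ω, ∠Z = 73.4°
cos φ = cos(73.4°) = 0.286

0.286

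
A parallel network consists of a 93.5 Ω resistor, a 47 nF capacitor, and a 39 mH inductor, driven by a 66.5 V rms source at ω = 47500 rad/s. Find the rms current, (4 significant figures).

720.1 mA

X_L = ωL = 1852 Ω
X_C = 1/(ωC) = 447.9 Ω
Parallel: admittances add. Y = 1/R + 1/(jωL) + jωC
Y = (0.01070 + j0.001693) S
|Y| = 0.01083 S → |Z| = 1/|Y| = 92.35 Ω, ∠Z = −∠Y = -8.993°
I = V/|Z| = 66.5/92.35 = 720.1 mA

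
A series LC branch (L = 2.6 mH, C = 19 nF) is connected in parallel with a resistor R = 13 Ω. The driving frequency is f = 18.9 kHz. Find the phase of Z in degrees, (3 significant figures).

-5.52°

ω = 2πf = 118800 rad/s
X_L = ωL = 309 Ω
X_C = 1/(ωC) = 443 Ω
Branch 1: Z₁ = R = 13.0 Ω
Branch 2 (series LC): Z₂ = j(X_L − X_C) = −j134 Ω
Parallel: Z = Z₁Z₂/(Z₁+Z₂), |Z| = 12.9 Ω, ∠Z = -5.52°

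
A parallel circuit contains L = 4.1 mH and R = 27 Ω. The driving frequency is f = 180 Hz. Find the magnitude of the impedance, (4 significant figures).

ω = 2πf = 1131 rad/s
X_L = ωL = 4.637 Ω
Parallel: admittances add. Y = 1/R + 1/(jωL)
Y = (0.03704 − j0.2157) S
|Y| = 0.2188 S → |Z| = 1/|Y| = 4.570 Ω, ∠Z = −∠Y = 80.26°

4.570 Ω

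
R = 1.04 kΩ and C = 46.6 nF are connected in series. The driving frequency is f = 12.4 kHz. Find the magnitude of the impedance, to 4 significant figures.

1076 Ω

ω = 2πf = 77910 rad/s
X_C = 1/(ωC) = 275.4 Ω
Z = 1040 − j275.4 Ω
|Z| = √(1040² + 275.4²) = 1076 Ω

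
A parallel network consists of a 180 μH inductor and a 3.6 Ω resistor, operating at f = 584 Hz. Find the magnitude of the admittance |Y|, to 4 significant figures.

ω = 2πf = 3669 rad/s
X_L = ωL = 0.6605 Ω
Parallel: admittances add. Y = 1/R + 1/(jωL)
Y = (0.2778 − j1.514) S
|Y| = 1.539 S → |Z| = 1/|Y| = 0.6496 Ω, ∠Z = −∠Y = 79.60°

1.539 S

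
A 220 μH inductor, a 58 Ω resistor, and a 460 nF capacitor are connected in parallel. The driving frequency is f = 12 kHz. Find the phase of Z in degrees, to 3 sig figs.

56.0°

ω = 2πf = 75400 rad/s
X_L = ωL = 16.6 Ω
X_C = 1/(ωC) = 28.8 Ω
Parallel: admittances add. Y = 1/R + 1/(jωL) + jωC
Y = (0.0172 − j0.0256) S
|Y| = 0.0309 S → |Z| = 1/|Y| = 32.4 Ω, ∠Z = −∠Y = 56.0°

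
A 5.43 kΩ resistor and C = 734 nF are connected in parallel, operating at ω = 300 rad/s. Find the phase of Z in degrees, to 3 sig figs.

X_C = 1/(ωC) = 4540 Ω
Parallel: admittances add. Y = 1/R + jωC
Y = (0.000184 + j0.000220) S
|Y| = 0.000287 S → |Z| = 1/|Y| = 3480 Ω, ∠Z = −∠Y = -50.1°

-50.1°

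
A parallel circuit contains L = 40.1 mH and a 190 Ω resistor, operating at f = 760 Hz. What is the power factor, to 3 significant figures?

0.710

ω = 2πf = 4775 rad/s
X_L = ωL = 191 Ω
Parallel: admittances add. Y = 1/R + 1/(jωL)
Y = (0.00526 − j0.00522) S
|Y| = 0.00741 S → |Z| = 1/|Y| = 135 Ω, ∠Z = −∠Y = 44.8°
cos φ = cos(44.8°) = 0.710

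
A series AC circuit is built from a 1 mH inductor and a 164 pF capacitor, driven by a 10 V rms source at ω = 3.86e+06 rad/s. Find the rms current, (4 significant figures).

4.385 mA

X_L = ωL = 3860 Ω
X_C = 1/(ωC) = 1580 Ω
Net reactance X = X_L − X_C = 2280 Ω
Z = j2280 Ω
|Z| = √(0² + 2280²) = 2280 Ω
I = V/|Z| = 10/2280 = 4.385 mA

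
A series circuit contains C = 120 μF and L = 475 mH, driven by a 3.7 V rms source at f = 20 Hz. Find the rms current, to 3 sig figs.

ω = 2πf = 125.7 rad/s
X_L = ωL = 59.7 Ω
X_C = 1/(ωC) = 66.3 Ω
Net reactance X = X_L − X_C = -6.62 Ω
Z = − j6.62 Ω
|Z| = √(0² + 6.62²) = 6.62 Ω
I = V/|Z| = 3.7/6.62 = 559 mA

559 mA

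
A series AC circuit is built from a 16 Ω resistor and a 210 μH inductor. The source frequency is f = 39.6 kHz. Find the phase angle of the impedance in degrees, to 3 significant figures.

73.0°

ω = 2πf = 248800 rad/s
X_L = ωL = 52.3 Ω
Z = 16.0 + j52.3 Ω
|Z| = √(16.0² + 52.3²) = 54.6 Ω
∠Z = arctan(52.3/16.0) = 73.0°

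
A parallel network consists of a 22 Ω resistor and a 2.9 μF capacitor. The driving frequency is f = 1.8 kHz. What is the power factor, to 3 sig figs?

0.811

ω = 2πf = 11310 rad/s
X_C = 1/(ωC) = 30.5 Ω
Parallel: admittances add. Y = 1/R + jωC
Y = (0.0455 + j0.0328) S
|Y| = 0.0561 S → |Z| = 1/|Y| = 17.8 Ω, ∠Z = −∠Y = -35.8°
cos φ = cos(-35.8°) = 0.811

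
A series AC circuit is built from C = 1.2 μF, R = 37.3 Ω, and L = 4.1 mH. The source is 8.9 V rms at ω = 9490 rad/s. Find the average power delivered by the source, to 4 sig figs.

X_L = ωL = 38.91 Ω
X_C = 1/(ωC) = 87.81 Ω
Net reactance X = X_L − X_C = -48.90 Ω
Z = 37.30 − j48.90 Ω
|Z| = √(37.30² + 48.90²) = 61.50 Ω
∠Z = arctan(-48.90/37.30) = -52.67°
I = V/|Z| = 144.7 mA
P = VI cos φ = 8.9 × 0.1447 × cos(-52.67°) = 781.1 mW

781.1 mW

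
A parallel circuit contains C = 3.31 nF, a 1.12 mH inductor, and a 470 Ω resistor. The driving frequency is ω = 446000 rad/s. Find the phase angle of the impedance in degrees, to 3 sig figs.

13.9°

X_L = ωL = 500 Ω
X_C = 1/(ωC) = 677 Ω
Parallel: admittances add. Y = 1/R + 1/(jωL) + jωC
Y = (0.00213 − j0.000526) S
|Y| = 0.00219 S → |Z| = 1/|Y| = 456 Ω, ∠Z = −∠Y = 13.9°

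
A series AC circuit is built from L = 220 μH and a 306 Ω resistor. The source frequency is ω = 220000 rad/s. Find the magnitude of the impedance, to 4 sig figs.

X_L = ωL = 48.40 Ω
Z = 306.0 + j48.40 Ω
|Z| = √(306.0² + 48.40²) = 309.8 Ω

309.8 Ω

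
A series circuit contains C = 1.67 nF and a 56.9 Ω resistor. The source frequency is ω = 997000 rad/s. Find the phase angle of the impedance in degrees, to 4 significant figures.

X_C = 1/(ωC) = 600.6 Ω
Z = 56.90 − j600.6 Ω
|Z| = √(56.90² + 600.6²) = 603.3 Ω
∠Z = arctan(-600.6/56.90) = -84.59°

-84.59°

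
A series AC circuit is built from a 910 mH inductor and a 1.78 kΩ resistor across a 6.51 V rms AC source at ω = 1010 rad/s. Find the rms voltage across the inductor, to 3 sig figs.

2.99 V

X_L = ωL = 919 Ω
Z = 1780 + j919 Ω
|Z| = √(1780² + 919²) = 2000 Ω
I = V/|Z| = 3.25 mA
V_L = I·|Z_L| = 0.00325 × 919 = 2.99 V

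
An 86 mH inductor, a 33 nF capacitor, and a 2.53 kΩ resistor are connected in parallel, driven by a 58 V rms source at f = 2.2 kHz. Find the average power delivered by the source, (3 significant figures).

1.33 W

ω = 2πf = 13820 rad/s
X_L = ωL = 1190 Ω
X_C = 1/(ωC) = 2190 Ω
Parallel: admittances add. Y = 1/R + 1/(jωL) + jωC
Y = (0.000395 − j0.000385) S
|Y| = 0.000552 S → |Z| = 1/|Y| = 1810 Ω, ∠Z = −∠Y = 44.2°
I = V/|Z| = 32.0 mA
P = VI cos φ = 58 × 0.0320 × cos(44.2°) = 1.33 W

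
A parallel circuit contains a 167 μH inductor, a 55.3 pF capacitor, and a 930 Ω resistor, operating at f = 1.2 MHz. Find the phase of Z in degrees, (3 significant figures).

ω = 2πf = 7.54e+06 rad/s
X_L = ωL = 1260 Ω
X_C = 1/(ωC) = 2400 Ω
Parallel: admittances add. Y = 1/R + 1/(jωL) + jωC
Y = (0.00108 − j0.000377) S
|Y| = 0.00114 S → |Z| = 1/|Y| = 878 Ω, ∠Z = −∠Y = 19.3°

19.3°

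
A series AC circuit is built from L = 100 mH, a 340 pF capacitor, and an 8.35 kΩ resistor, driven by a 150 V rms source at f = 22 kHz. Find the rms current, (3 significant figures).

13.4 mA

ω = 2πf = 138200 rad/s
X_L = ωL = 13800 Ω
X_C = 1/(ωC) = 21300 Ω
Net reactance X = X_L − X_C = -7450 Ω
Z = 8350 − j7450 Ω
|Z| = √(8350² + 7450²) = 11200 Ω
I = V/|Z| = 150/11200 = 13.4 mA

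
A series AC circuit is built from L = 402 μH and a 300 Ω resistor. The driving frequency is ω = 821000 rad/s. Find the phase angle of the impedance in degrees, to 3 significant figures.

X_L = ωL = 330 Ω
Z = 300 + j330 Ω
|Z| = √(300² + 330²) = 446 Ω
∠Z = arctan(330/300) = 47.7°

47.7°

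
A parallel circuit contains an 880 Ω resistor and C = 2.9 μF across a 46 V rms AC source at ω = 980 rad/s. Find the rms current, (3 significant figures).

X_C = 1/(ωC) = 352 Ω
Parallel: admittances add. Y = 1/R + jωC
Y = (0.00114 + j0.00284) S
|Y| = 0.00306 S → |Z| = 1/|Y| = 327 Ω, ∠Z = −∠Y = -68.2°
I = V/|Z| = 46/327 = 141 mA

141 mA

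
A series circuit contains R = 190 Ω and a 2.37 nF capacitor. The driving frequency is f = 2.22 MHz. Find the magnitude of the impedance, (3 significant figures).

ω = 2πf = 1.395e+07 rad/s
X_C = 1/(ωC) = 30.2 Ω
Z = 190 − j30.2 Ω
|Z| = √(190² + 30.2²) = 192 Ω

192 Ω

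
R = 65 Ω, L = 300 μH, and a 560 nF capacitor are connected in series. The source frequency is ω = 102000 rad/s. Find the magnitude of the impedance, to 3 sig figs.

66.3 Ω

X_L = ωL = 30.6 Ω
X_C = 1/(ωC) = 17.5 Ω
Net reactance X = X_L − X_C = 13.1 Ω
Z = 65.0 + j13.1 Ω
|Z| = √(65.0² + 13.1²) = 66.3 Ω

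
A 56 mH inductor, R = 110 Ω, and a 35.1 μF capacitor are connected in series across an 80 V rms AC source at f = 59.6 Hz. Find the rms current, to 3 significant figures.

650 mA

ω = 2πf = 374.5 rad/s
X_L = ωL = 21.0 Ω
X_C = 1/(ωC) = 76.1 Ω
Net reactance X = X_L − X_C = -55.1 Ω
Z = 110 − j55.1 Ω
|Z| = √(110² + 55.1²) = 123 Ω
I = V/|Z| = 80/123 = 650 mA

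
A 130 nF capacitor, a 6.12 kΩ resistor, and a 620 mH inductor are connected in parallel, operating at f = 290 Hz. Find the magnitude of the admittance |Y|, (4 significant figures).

ω = 2πf = 1822 rad/s
X_L = ωL = 1130 Ω
X_C = 1/(ωC) = 4222 Ω
Parallel: admittances add. Y = 1/R + 1/(jωL) + jωC
Y = (0.0001634 − j0.0006483) S
|Y| = 0.0006686 S → |Z| = 1/|Y| = 1496 Ω, ∠Z = −∠Y = 75.85°

668.6 μS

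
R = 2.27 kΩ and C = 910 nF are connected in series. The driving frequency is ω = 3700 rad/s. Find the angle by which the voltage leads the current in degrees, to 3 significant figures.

X_C = 1/(ωC) = 297 Ω
Z = 2270 − j297 Ω
|Z| = √(2270² + 297²) = 2290 Ω
∠Z = arctan(-297/2270) = -7.45°

-7.45°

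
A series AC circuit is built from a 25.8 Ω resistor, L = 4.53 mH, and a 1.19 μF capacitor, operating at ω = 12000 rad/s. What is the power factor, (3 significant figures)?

0.855

X_L = ωL = 54.4 Ω
X_C = 1/(ωC) = 70.0 Ω
Net reactance X = X_L − X_C = -15.7 Ω
Z = 25.8 − j15.7 Ω
|Z| = √(25.8² + 15.7²) = 30.2 Ω
∠Z = arctan(-15.7/25.8) = -31.3°
cos φ = cos(-31.3°) = 0.855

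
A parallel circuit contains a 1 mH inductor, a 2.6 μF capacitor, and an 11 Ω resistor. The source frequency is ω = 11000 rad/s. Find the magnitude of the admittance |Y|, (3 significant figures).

X_L = ωL = 11.0 Ω
X_C = 1/(ωC) = 35.0 Ω
Parallel: admittances add. Y = 1/R + 1/(jωL) + jωC
Y = (0.0909 − j0.0623) S
|Y| = 0.110 S → |Z| = 1/|Y| = 9.07 Ω, ∠Z = −∠Y = 34.4°

110 mS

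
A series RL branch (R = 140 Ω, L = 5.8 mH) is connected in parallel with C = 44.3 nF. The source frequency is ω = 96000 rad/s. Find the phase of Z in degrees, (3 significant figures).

-80.6°

X_L = ωL = 557 Ω
X_C = 1/(ωC) = 235 Ω
Branch 1 (R+jX_L): Z₁ = 140 + j557 Ω, |Z₁| = 574 Ω
Branch 2 (−jX_C): Z₂ = −j235 Ω
Parallel: Z = Z₁Z₂/(Z₁+Z₂), |Z| = 385 Ω, ∠Z = -80.6°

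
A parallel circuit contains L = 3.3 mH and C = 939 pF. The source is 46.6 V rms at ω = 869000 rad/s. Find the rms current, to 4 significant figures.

21.78 mA

X_L = ωL = 2868 Ω
X_C = 1/(ωC) = 1226 Ω
Parallel: admittances add. Y = 1/(jωL) + jωC
Y = (0 + j0.0004673) S
|Y| = 0.0004673 S → |Z| = 1/|Y| = 2140 Ω, ∠Z = −∠Y = -90.00°
I = V/|Z| = 46.6/2140 = 21.78 mA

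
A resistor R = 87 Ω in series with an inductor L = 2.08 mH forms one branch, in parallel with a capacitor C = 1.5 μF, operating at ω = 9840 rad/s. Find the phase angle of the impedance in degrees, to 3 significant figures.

X_L = ωL = 20.5 Ω
X_C = 1/(ωC) = 67.8 Ω
Branch 1 (R+jX_L): Z₁ = 87.0 + j20.5 Ω, |Z₁| = 89.4 Ω
Branch 2 (−jX_C): Z₂ = −j67.8 Ω
Parallel: Z = Z₁Z₂/(Z₁+Z₂), |Z| = 61.2 Ω, ∠Z = -48.2°

-48.2°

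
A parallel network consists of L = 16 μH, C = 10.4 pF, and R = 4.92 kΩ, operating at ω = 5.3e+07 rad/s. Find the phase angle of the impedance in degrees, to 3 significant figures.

72.1°

X_L = ωL = 848 Ω
X_C = 1/(ωC) = 1810 Ω
Parallel: admittances add. Y = 1/R + 1/(jωL) + jωC
Y = (0.000203 − j0.000628) S
|Y| = 0.000660 S → |Z| = 1/|Y| = 1510 Ω, ∠Z = −∠Y = 72.1°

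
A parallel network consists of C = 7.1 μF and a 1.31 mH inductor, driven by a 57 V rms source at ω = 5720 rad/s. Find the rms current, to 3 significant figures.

X_L = ωL = 7.49 Ω
X_C = 1/(ωC) = 24.6 Ω
Parallel: admittances add. Y = 1/(jωL) + jωC
Y = (0 − j0.0928) S
|Y| = 0.0928 S → |Z| = 1/|Y| = 10.8 Ω, ∠Z = −∠Y = 90.0°
I = V/|Z| = 57/10.8 = 5.29 A

5.29 A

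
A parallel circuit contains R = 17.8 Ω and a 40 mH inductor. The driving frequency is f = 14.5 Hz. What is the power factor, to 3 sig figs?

0.201

ω = 2πf = 91.11 rad/s
X_L = ωL = 3.64 Ω
Parallel: admittances add. Y = 1/R + 1/(jωL)
Y = (0.0562 − j0.274) S
|Y| = 0.280 S → |Z| = 1/|Y| = 3.57 Ω, ∠Z = −∠Y = 78.4°
cos φ = cos(78.4°) = 0.201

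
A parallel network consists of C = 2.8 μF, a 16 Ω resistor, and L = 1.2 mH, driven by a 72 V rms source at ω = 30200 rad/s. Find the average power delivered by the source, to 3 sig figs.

X_L = ωL = 36.2 Ω
X_C = 1/(ωC) = 11.8 Ω
Parallel: admittances add. Y = 1/R + 1/(jωL) + jωC
Y = (0.0625 + j0.0570) S
|Y| = 0.0846 S → |Z| = 1/|Y| = 11.8 Ω, ∠Z = −∠Y = -42.3°
I = V/|Z| = 6.09 A
P = VI cos φ = 72 × 6.09 × cos(-42.3°) = 324 W

324 W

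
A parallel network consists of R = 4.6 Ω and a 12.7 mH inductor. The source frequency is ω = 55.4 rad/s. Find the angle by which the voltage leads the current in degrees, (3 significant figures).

X_L = ωL = 0.704 Ω
Parallel: admittances add. Y = 1/R + 1/(jωL)
Y = (0.217 − j1.42) S
|Y| = 1.44 S → |Z| = 1/|Y| = 0.695 Ω, ∠Z = −∠Y = 81.3°

81.3°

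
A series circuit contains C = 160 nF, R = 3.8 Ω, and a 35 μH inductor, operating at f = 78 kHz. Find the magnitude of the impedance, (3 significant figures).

5.81 Ω

ω = 2πf = 490100 rad/s
X_L = ωL = 17.2 Ω
X_C = 1/(ωC) = 12.8 Ω
Net reactance X = X_L − X_C = 4.40 Ω
Z = 3.80 + j4.40 Ω
|Z| = √(3.80² + 4.40²) = 5.81 Ω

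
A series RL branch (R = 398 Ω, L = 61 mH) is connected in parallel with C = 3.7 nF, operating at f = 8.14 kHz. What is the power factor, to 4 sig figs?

0.3038

ω = 2πf = 51150 rad/s
X_L = ωL = 3120 Ω
X_C = 1/(ωC) = 5284 Ω
Branch 1 (R+jX_L): Z₁ = 398.0 + j3120 Ω, |Z₁| = 3145 Ω
Branch 2 (−jX_C): Z₂ = −j5284 Ω
Parallel: Z = Z₁Z₂/(Z₁+Z₂), |Z| = 7552 Ω, ∠Z = 72.31°
cos φ = cos(72.31°) = 0.3038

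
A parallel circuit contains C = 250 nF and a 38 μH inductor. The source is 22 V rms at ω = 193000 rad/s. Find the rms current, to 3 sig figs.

X_L = ωL = 7.33 Ω
X_C = 1/(ωC) = 20.7 Ω
Parallel: admittances add. Y = 1/(jωL) + jωC
Y = (0 − j0.0881) S
|Y| = 0.0881 S → |Z| = 1/|Y| = 11.4 Ω, ∠Z = −∠Y = 90.0°
I = V/|Z| = 22/11.4 = 1.94 A

1.94 A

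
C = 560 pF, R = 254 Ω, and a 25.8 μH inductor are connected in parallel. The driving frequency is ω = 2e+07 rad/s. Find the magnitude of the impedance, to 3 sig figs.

99.4 Ω

X_L = ωL = 516 Ω
X_C = 1/(ωC) = 89.3 Ω
Parallel: admittances add. Y = 1/R + 1/(jωL) + jωC
Y = (0.00394 + j0.00926) S
|Y| = 0.0101 S → |Z| = 1/|Y| = 99.4 Ω, ∠Z = −∠Y = -67.0°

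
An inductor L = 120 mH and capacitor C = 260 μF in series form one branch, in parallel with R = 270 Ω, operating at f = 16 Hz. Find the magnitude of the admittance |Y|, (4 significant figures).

38.35 mS

ω = 2πf = 100.5 rad/s
X_L = ωL = 12.06 Ω
X_C = 1/(ωC) = 38.26 Ω
Branch 1: Z₁ = R = 270.0 Ω
Branch 2 (series LC): Z₂ = j(X_L − X_C) = −j26.19 Ω
Parallel: Z = Z₁Z₂/(Z₁+Z₂), |Z| = 26.07 Ω, ∠Z = -84.46°
|Y| = 1/|Z| = 38.35 mS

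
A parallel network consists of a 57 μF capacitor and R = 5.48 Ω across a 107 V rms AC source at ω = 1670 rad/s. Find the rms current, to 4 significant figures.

X_C = 1/(ωC) = 10.51 Ω
Parallel: admittances add. Y = 1/R + jωC
Y = (0.1825 + j0.09519) S
|Y| = 0.2058 S → |Z| = 1/|Y| = 4.859 Ω, ∠Z = −∠Y = -27.55°
I = V/|Z| = 107/4.859 = 22.02 A

22.02 A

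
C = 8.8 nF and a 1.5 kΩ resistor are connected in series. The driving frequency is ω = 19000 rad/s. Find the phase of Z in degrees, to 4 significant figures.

X_C = 1/(ωC) = 5981 Ω
Z = 1500 − j5981 Ω
|Z| = √(1500² + 5981²) = 6166 Ω
∠Z = arctan(-5981/1500) = -75.92°

-75.92°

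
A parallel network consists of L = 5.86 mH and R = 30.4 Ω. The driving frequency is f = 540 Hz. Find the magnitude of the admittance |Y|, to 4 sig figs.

ω = 2πf = 3393 rad/s
X_L = ωL = 19.88 Ω
Parallel: admittances add. Y = 1/R + 1/(jωL)
Y = (0.03289 − j0.05030) S
|Y| = 0.06010 S → |Z| = 1/|Y| = 16.64 Ω, ∠Z = −∠Y = 56.81°

60.10 mS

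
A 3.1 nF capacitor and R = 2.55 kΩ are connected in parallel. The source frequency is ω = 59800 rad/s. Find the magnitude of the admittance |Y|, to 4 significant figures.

433.8 μS

X_C = 1/(ωC) = 5394 Ω
Parallel: admittances add. Y = 1/R + jωC
Y = (0.0003922 + j0.0001854) S
|Y| = 0.0004338 S → |Z| = 1/|Y| = 2305 Ω, ∠Z = −∠Y = -25.30°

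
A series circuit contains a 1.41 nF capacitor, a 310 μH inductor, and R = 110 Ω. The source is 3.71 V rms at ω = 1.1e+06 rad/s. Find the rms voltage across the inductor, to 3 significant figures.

X_L = ωL = 341 Ω
X_C = 1/(ωC) = 645 Ω
Net reactance X = X_L − X_C = -304 Ω
Z = 110 − j304 Ω
|Z| = √(110² + 304²) = 323 Ω
I = V/|Z| = 11.5 mA
V_L = I·|Z_L| = 0.0115 × 341 = 3.92 V

3.92 V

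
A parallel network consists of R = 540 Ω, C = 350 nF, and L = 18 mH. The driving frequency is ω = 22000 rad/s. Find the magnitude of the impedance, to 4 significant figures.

X_L = ωL = 396.0 Ω
X_C = 1/(ωC) = 129.9 Ω
Parallel: admittances add. Y = 1/R + 1/(jωL) + jωC
Y = (0.001852 + j0.005175) S
|Y| = 0.005496 S → |Z| = 1/|Y| = 181.9 Ω, ∠Z = −∠Y = -70.31°

181.9 Ω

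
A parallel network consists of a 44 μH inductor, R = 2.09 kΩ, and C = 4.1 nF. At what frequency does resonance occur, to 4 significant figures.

ω₀ = 1/√(LC) = 1/√(4.4e-05 × 4.1e-09) = 2.354e+06 rad/s
f₀ = ω₀/(2π) = 374.7 kHz

374.7 kHz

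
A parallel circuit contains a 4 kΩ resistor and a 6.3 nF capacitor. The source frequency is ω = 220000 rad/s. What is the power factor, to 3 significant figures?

0.178

X_C = 1/(ωC) = 722 Ω
Parallel: admittances add. Y = 1/R + jωC
Y = (0.000250 + j0.00139) S
|Y| = 0.00141 S → |Z| = 1/|Y| = 710 Ω, ∠Z = −∠Y = -79.8°
cos φ = cos(-79.8°) = 0.178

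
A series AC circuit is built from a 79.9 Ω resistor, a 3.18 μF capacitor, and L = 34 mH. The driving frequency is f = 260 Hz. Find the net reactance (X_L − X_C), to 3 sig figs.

-137 Ω

ω = 2πf = 1634 rad/s
X_L = ωL = 55.5 Ω
X_C = 1/(ωC) = 192 Ω
X = 55.5 − 192 = -137 Ω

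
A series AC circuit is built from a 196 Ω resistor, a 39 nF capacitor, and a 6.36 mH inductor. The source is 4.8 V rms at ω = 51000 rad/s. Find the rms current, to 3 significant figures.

X_L = ωL = 324 Ω
X_C = 1/(ωC) = 503 Ω
Net reactance X = X_L − X_C = -178 Ω
Z = 196 − j178 Ω
|Z| = √(196² + 178²) = 265 Ω
I = V/|Z| = 4.8/265 = 18.1 mA

18.1 mA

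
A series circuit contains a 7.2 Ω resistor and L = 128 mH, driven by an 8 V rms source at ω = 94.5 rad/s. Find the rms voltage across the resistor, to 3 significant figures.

4.09 V

X_L = ωL = 12.1 Ω
Z = 7.20 + j12.1 Ω
|Z| = √(7.20² + 12.1²) = 14.1 Ω
I = V/|Z| = 568 mA
V_R = I·|Z_R| = 0.568 × 7.20 = 4.09 V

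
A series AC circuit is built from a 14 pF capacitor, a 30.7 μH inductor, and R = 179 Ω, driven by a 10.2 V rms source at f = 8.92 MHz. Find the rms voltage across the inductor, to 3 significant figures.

36.5 V

ω = 2πf = 5.605e+07 rad/s
X_L = ωL = 1720 Ω
X_C = 1/(ωC) = 1270 Ω
Net reactance X = X_L − X_C = 446 Ω
Z = 179 + j446 Ω
|Z| = √(179² + 446²) = 481 Ω
I = V/|Z| = 21.2 mA
V_L = I·|Z_L| = 0.0212 × 1720 = 36.5 V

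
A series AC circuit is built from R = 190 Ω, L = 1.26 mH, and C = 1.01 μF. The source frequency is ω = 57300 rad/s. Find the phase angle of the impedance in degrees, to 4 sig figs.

16.12°

X_L = ωL = 72.20 Ω
X_C = 1/(ωC) = 17.28 Ω
Net reactance X = X_L − X_C = 54.92 Ω
Z = 190.0 + j54.92 Ω
|Z| = √(190.0² + 54.92²) = 197.8 Ω
∠Z = arctan(54.92/190.0) = 16.12°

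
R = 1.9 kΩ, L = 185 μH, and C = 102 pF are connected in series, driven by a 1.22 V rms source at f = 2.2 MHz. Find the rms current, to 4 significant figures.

ω = 2πf = 1.382e+07 rad/s
X_L = ωL = 2557 Ω
X_C = 1/(ωC) = 709.2 Ω
Net reactance X = X_L − X_C = 1848 Ω
Z = 1900 + j1848 Ω
|Z| = √(1900² + 1848²) = 2650 Ω
I = V/|Z| = 1.22/2650 = 460.3 μA

460.3 μA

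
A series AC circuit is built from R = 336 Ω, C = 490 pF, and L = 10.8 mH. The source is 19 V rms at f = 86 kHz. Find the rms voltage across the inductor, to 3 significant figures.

53.1 V

ω = 2πf = 540400 rad/s
X_L = ωL = 5840 Ω
X_C = 1/(ωC) = 3780 Ω
Net reactance X = X_L − X_C = 2060 Ω
Z = 336 + j2060 Ω
|Z| = √(336² + 2060²) = 2090 Ω
I = V/|Z| = 9.11 mA
V_L = I·|Z_L| = 0.00911 × 5840 = 53.1 V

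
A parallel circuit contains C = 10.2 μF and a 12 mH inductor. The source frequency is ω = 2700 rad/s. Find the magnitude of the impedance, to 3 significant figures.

X_L = ωL = 32.4 Ω
X_C = 1/(ωC) = 36.3 Ω
Parallel: admittances add. Y = 1/(jωL) + jωC
Y = (0 − j0.00332) S
|Y| = 0.00332 S → |Z| = 1/|Y| = 301 Ω, ∠Z = −∠Y = 90.0°

301 Ω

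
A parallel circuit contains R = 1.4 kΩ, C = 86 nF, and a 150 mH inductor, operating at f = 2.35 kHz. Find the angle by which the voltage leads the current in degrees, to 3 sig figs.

ω = 2πf = 14770 rad/s
X_L = ωL = 2210 Ω
X_C = 1/(ωC) = 788 Ω
Parallel: admittances add. Y = 1/R + 1/(jωL) + jωC
Y = (0.000714 + j0.000818) S
|Y| = 0.00109 S → |Z| = 1/|Y| = 921 Ω, ∠Z = −∠Y = -48.9°

-48.9°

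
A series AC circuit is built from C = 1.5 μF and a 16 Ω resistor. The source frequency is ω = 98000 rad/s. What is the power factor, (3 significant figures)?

0.920

X_C = 1/(ωC) = 6.80 Ω
Z = 16.0 − j6.80 Ω
|Z| = √(16.0² + 6.80²) = 17.4 Ω
∠Z = arctan(-6.80/16.0) = -23.0°
cos φ = cos(-23.0°) = 0.920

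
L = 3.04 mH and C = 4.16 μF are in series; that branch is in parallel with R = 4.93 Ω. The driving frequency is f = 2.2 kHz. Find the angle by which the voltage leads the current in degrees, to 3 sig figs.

ω = 2πf = 13820 rad/s
X_L = ωL = 42.0 Ω
X_C = 1/(ωC) = 17.4 Ω
Branch 1: Z₁ = R = 4.93 Ω
Branch 2 (series LC): Z₂ = j(X_L − X_C) = j24.6 Ω
Parallel: Z = Z₁Z₂/(Z₁+Z₂), |Z| = 4.83 Ω, ∠Z = 11.3°

11.3°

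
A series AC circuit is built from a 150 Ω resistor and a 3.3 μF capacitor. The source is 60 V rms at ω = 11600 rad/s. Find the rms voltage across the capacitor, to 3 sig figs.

X_C = 1/(ωC) = 26.1 Ω
Z = 150 − j26.1 Ω
|Z| = √(150² + 26.1²) = 152 Ω
I = V/|Z| = 394 mA
V_C = I·|Z_C| = 0.394 × 26.1 = 10.3 V

10.3 V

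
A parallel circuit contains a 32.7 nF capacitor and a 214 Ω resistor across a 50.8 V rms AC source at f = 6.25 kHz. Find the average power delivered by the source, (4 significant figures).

ω = 2πf = 39270 rad/s
X_C = 1/(ωC) = 778.7 Ω
Parallel: admittances add. Y = 1/R + jωC
Y = (0.004673 + j0.001284) S
|Y| = 0.004846 S → |Z| = 1/|Y| = 206.4 Ω, ∠Z = −∠Y = -15.37°
I = V/|Z| = 246.2 mA
P = VI cos φ = 50.8 × 0.2462 × cos(-15.37°) = 12.06 W

12.06 W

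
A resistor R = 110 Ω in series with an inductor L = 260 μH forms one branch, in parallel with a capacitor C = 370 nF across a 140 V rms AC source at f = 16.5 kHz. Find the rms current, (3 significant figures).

5.22 A

ω = 2πf = 103700 rad/s
X_L = ωL = 27.0 Ω
X_C = 1/(ωC) = 26.1 Ω
Branch 1 (R+jX_L): Z₁ = 110 + j27.0 Ω, |Z₁| = 113 Ω
Branch 2 (−jX_C): Z₂ = −j26.1 Ω
Parallel: Z = Z₁Z₂/(Z₁+Z₂), |Z| = 26.8 Ω, ∠Z = -76.7°
I = V/|Z| = 140/26.8 = 5.22 A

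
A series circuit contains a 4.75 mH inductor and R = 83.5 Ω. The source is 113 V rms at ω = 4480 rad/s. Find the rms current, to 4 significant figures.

X_L = ωL = 21.28 Ω
Z = 83.50 + j21.28 Ω
|Z| = √(83.50² + 21.28²) = 86.17 Ω
I = V/|Z| = 113/86.17 = 1.311 A

1.311 A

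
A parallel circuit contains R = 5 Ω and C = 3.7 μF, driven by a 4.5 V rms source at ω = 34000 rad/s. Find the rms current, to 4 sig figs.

X_C = 1/(ωC) = 7.949 Ω
Parallel: admittances add. Y = 1/R + jωC
Y = (0.2000 + j0.1258) S
|Y| = 0.2363 S → |Z| = 1/|Y| = 4.232 Ω, ∠Z = −∠Y = -32.17°
I = V/|Z| = 4.5/4.232 = 1.063 A

1.063 A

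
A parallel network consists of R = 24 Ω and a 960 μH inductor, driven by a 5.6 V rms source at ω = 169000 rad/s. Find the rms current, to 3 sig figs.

X_L = ωL = 162 Ω
Parallel: admittances add. Y = 1/R + 1/(jωL)
Y = (0.0417 − j0.00616) S
|Y| = 0.0421 S → |Z| = 1/|Y| = 23.7 Ω, ∠Z = −∠Y = 8.41°
I = V/|Z| = 5.6/23.7 = 236 mA

236 mA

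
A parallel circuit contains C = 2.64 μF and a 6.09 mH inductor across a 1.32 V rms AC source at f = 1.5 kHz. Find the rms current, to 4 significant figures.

ω = 2πf = 9425 rad/s
X_L = ωL = 57.40 Ω
X_C = 1/(ωC) = 40.19 Ω
Parallel: admittances add. Y = 1/(jωL) + jωC
Y = (0 + j0.007459) S
|Y| = 0.007459 S → |Z| = 1/|Y| = 134.1 Ω, ∠Z = −∠Y = -90.00°
I = V/|Z| = 1.32/134.1 = 9.846 mA

9.846 mA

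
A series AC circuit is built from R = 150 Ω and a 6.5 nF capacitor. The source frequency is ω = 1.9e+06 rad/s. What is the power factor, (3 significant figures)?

0.880

X_C = 1/(ωC) = 81.0 Ω
Z = 150 − j81.0 Ω
|Z| = √(150² + 81.0²) = 170 Ω
∠Z = arctan(-81.0/150) = -28.4°
cos φ = cos(-28.4°) = 0.880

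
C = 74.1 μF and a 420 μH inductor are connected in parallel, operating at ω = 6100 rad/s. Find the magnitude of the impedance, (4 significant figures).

X_L = ωL = 2.562 Ω
X_C = 1/(ωC) = 2.212 Ω
Parallel: admittances add. Y = 1/(jωL) + jωC
Y = (0 + j0.06169) S
|Y| = 0.06169 S → |Z| = 1/|Y| = 16.21 Ω, ∠Z = −∠Y = -90.00°

16.21 Ω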